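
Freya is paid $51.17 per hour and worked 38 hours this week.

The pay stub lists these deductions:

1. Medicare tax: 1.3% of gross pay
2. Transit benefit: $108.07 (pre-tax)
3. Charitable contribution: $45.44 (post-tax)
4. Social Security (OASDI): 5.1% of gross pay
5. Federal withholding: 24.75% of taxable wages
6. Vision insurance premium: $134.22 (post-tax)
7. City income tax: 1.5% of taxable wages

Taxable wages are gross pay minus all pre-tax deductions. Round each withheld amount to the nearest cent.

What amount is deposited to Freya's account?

$1,050.22

Gross pay: 38 × $51.17 = $1,944.46
Transit benefit: $108.07
Taxable wages = $1,944.46 − $108.07 = $1,836.39
Federal withholding: $1,836.39 × 0.2475 = $454.51
City income tax: $1,836.39 × 0.015 = $27.55
Social Security (OASDI): $1,944.46 × 0.051 = $99.17
Medicare tax: $1,944.46 × 0.013 = $25.28
Charitable contribution: $45.44
Vision insurance premium: $134.22
Total deductions = $108.07 + $454.51 + $27.55 + $99.17 + $25.28 + $45.44 + $134.22 = $894.24
Net pay = $1,944.46 − $894.24 = $1,050.22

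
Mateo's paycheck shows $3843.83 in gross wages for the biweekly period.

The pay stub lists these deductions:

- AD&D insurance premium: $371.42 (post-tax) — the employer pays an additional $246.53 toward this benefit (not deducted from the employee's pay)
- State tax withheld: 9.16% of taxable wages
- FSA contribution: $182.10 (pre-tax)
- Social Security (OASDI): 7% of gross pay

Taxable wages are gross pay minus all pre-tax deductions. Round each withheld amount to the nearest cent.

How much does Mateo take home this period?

$2685.83

FSA contribution: $182.10
Taxable wages = $3843.83 − $182.10 = $3661.73
State tax withheld: $3661.73 × 0.0916 = $335.41
Social Security (OASDI): $3843.83 × 0.07 = $269.07
AD&D insurance premium: $371.42
(Employer's $246.53 toward AD&D insurance premium is not withheld from the employee.)
Total deductions = $182.10 + $335.41 + $269.07 + $371.42 = $1158.00
Net pay = $3843.83 − $1158.00 = $2685.83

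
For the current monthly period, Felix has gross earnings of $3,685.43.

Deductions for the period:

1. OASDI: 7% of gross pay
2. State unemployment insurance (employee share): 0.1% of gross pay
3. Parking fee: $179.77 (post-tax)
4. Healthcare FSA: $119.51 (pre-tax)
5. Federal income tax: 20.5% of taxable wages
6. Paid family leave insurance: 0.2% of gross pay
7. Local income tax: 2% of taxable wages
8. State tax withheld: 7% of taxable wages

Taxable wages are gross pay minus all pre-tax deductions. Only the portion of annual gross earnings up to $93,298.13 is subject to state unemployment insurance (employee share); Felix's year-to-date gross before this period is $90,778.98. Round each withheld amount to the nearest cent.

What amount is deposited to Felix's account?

$2,066.34

Healthcare FSA: $119.51
Taxable wages = $3,685.43 − $119.51 = $3,565.92
Local income tax: $3,565.92 × 0.02 = $71.32
State tax withheld: $3,565.92 × 0.07 = $249.61
Federal income tax: $3,565.92 × 0.205 = $731.01
Paid family leave insurance: $3,685.43 × 0.002 = $7.37
OASDI: $3,685.43 × 0.07 = $257.98
State unemployment insurance (employee share): only $93,298.13 − $90,778.98 = $2,519.15 of this check is subject → $2,519.15 × 0.001 = $2.52
Parking fee: $179.77
Total deductions = $119.51 + $71.32 + $249.61 + $731.01 + $7.37 + $257.98 + $2.52 + $179.77 = $1,619.09
Net pay = $3,685.43 − $1,619.09 = $2,066.34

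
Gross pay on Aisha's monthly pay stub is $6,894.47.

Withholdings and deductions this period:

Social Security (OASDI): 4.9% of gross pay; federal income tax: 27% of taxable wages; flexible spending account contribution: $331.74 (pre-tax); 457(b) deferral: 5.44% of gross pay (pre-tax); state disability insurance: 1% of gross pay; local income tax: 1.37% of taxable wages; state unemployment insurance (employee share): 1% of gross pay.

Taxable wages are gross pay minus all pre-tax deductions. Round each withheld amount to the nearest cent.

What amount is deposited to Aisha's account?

$3,956.52

457(b) deferral: $6,894.47 × 0.0544 = $375.06
Flexible spending account contribution: $331.74
Pre-tax total = $375.06 + $331.74 = $706.80
Taxable wages = $6,894.47 − $706.80 = $6,187.67
Local income tax: $6,187.67 × 0.0137 = $84.77
Federal income tax: $6,187.67 × 0.27 = $1,670.67
State unemployment insurance (employee share): $6,894.47 × 0.01 = $68.94
State disability insurance: $6,894.47 × 0.01 = $68.94
Social Security (OASDI): $6,894.47 × 0.049 = $337.83
Total deductions = $375.06 + $331.74 + $84.77 + $1,670.67 + $68.94 + $68.94 + $337.83 = $2,937.95
Net pay = $6,894.47 − $2,937.95 = $3,956.52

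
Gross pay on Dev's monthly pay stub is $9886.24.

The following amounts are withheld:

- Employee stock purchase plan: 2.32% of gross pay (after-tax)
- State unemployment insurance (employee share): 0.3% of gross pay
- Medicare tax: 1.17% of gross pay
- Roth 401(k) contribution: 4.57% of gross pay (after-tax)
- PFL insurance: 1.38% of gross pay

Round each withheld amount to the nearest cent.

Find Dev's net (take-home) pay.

$8923.32

State unemployment insurance (employee share): $9886.24 × 0.003 = $29.66
Medicare tax: $9886.24 × 0.0117 = $115.67
PFL insurance: $9886.24 × 0.0138 = $136.43
Roth 401(k) contribution: $9886.24 × 0.0457 = $451.80
Employee stock purchase plan: $9886.24 × 0.0232 = $229.36
Total deductions = $29.66 + $115.67 + $136.43 + $451.80 + $229.36 = $962.92
Net pay = $9886.24 − $962.92 = $8923.32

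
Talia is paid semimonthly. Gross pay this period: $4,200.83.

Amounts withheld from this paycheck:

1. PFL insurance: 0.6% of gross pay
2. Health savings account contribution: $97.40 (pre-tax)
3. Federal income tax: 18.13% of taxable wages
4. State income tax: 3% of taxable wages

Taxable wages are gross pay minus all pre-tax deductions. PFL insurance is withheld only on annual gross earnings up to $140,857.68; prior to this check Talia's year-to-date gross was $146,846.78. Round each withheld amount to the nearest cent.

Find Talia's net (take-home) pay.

$3,236.38

Health savings account contribution: $97.40
Taxable wages = $4,200.83 − $97.40 = $4,103.43
State income tax: $4,103.43 × 0.03 = $123.10
Federal income tax: $4,103.43 × 0.1813 = $743.95
PFL insurance: annual cap $140,857.68 already reached (YTD $146,846.78), so $0.00
Total deductions = $97.40 + $123.10 + $743.95 + $0.00 = $964.45
Net pay = $4,200.83 − $964.45 = $3,236.38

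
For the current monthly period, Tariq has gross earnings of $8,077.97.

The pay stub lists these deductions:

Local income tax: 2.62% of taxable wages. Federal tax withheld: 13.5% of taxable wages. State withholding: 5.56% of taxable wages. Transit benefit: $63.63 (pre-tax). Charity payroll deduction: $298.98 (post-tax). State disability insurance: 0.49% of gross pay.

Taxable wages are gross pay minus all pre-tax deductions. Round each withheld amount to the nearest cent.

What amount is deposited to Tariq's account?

$5,938.26

Transit benefit: $63.63
Taxable wages = $8,077.97 − $63.63 = $8,014.34
State withholding: $8,014.34 × 0.0556 = $445.60
Federal tax withheld: $8,014.34 × 0.135 = $1,081.94
Local income tax: $8,014.34 × 0.0262 = $209.98
State disability insurance: $8,077.97 × 0.0049 = $39.58
Charity payroll deduction: $298.98
Total deductions = $63.63 + $445.60 + $1,081.94 + $209.98 + $39.58 + $298.98 = $2,139.71
Net pay = $8,077.97 − $2,139.71 = $5,938.26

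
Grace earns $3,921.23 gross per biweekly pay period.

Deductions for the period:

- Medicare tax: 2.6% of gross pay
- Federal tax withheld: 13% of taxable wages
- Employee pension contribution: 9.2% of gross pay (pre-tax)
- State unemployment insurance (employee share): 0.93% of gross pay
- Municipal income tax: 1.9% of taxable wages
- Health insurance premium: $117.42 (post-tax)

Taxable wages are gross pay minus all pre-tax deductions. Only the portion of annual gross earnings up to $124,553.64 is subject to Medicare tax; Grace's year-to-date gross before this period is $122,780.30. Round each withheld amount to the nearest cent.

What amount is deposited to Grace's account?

$2,829.97

Employee pension contribution: $3,921.23 × 0.092 = $360.75
Taxable wages = $3,921.23 − $360.75 = $3,560.48
Municipal income tax: $3,560.48 × 0.019 = $67.65
Federal tax withheld: $3,560.48 × 0.13 = $462.86
Medicare tax: only $124,553.64 − $122,780.30 = $1,773.34 of this check is subject → $1,773.34 × 0.026 = $46.11
State unemployment insurance (employee share): $3,921.23 × 0.0093 = $36.47
Health insurance premium: $117.42
Total deductions = $360.75 + $67.65 + $462.86 + $46.11 + $36.47 + $117.42 = $1,091.26
Net pay = $3,921.23 − $1,091.26 = $2,829.97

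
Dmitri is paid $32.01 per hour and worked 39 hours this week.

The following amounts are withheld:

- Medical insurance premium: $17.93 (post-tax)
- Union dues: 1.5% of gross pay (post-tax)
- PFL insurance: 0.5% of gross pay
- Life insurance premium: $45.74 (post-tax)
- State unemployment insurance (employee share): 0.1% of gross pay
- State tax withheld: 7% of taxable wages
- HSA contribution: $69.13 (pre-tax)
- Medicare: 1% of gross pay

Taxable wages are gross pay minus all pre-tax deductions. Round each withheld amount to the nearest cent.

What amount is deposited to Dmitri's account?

Gross pay: 39 × $32.01 = $1248.39
HSA contribution: $69.13
Taxable wages = $1248.39 − $69.13 = $1179.26
State tax withheld: $1179.26 × 0.07 = $82.55
State unemployment insurance (employee share): $1248.39 × 0.001 = $1.25
PFL insurance: $1248.39 × 0.005 = $6.24
Medicare: $1248.39 × 0.01 = $12.48
Union dues: $1248.39 × 0.015 = $18.73
Medical insurance premium: $17.93
Life insurance premium: $45.74
Total deductions = $69.13 + $82.55 + $1.25 + $6.24 + $12.48 + $18.73 + $17.93 + $45.74 = $254.05
Net pay = $1248.39 − $254.05 = $994.34

$994.34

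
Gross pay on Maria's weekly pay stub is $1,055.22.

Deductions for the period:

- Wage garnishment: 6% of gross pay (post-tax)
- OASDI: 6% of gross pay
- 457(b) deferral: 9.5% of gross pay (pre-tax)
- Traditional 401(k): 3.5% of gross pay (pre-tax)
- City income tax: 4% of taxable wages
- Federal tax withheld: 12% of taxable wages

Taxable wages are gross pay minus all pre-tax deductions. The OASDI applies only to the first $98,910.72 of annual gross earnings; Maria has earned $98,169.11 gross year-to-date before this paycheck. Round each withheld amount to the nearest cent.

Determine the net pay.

$663.35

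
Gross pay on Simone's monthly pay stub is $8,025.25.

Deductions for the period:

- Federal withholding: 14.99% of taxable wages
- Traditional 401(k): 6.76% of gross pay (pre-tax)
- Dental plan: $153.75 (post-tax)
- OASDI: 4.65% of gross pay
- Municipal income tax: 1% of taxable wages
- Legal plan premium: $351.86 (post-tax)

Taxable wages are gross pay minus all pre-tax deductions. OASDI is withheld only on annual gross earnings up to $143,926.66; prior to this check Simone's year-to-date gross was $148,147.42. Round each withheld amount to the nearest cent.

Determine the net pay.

$5,780.64

Traditional 401(k): $8,025.25 × 0.0676 = $542.51
Taxable wages = $8,025.25 − $542.51 = $7,482.74
Municipal income tax: $7,482.74 × 0.01 = $74.83
Federal withholding: $7,482.74 × 0.1499 = $1,121.66
OASDI: annual cap $143,926.66 already reached (YTD $148,147.42), so $0.00
Dental plan: $153.75
Legal plan premium: $351.86
Total deductions = $542.51 + $74.83 + $1,121.66 + $0.00 + $153.75 + $351.86 = $2,244.61
Net pay = $8,025.25 − $2,244.61 = $5,780.64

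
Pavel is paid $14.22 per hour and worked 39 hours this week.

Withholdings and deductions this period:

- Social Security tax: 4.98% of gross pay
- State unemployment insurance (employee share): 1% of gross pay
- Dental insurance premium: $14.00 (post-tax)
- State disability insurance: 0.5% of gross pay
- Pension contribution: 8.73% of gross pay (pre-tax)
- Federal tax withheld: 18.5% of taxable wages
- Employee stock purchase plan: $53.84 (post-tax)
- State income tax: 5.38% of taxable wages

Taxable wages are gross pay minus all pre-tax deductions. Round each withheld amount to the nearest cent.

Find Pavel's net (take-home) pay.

$281.52

Gross pay: 39 × $14.22 = $554.58
Pension contribution: $554.58 × 0.0873 = $48.41
Taxable wages = $554.58 − $48.41 = $506.17
Federal tax withheld: $506.17 × 0.185 = $93.64
State income tax: $506.17 × 0.0538 = $27.23
State disability insurance: $554.58 × 0.005 = $2.77
Social Security tax: $554.58 × 0.0498 = $27.62
State unemployment insurance (employee share): $554.58 × 0.01 = $5.55
Dental insurance premium: $14.00
Employee stock purchase plan: $53.84
Total deductions = $48.41 + $93.64 + $27.23 + $2.77 + $27.62 + $5.55 + $14.00 + $53.84 = $273.06
Net pay = $554.58 − $273.06 = $281.52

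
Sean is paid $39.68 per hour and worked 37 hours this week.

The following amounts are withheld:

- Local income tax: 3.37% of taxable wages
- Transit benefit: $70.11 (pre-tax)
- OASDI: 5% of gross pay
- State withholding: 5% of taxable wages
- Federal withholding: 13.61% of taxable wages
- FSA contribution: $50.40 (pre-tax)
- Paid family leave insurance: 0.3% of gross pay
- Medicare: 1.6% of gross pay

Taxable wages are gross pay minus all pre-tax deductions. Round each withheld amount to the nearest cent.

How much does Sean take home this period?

Gross pay: 37 × $39.68 = $1,468.16
Transit benefit: $70.11
FSA contribution: $50.40
Pre-tax total = $70.11 + $50.40 = $120.51
Taxable wages = $1,468.16 − $120.51 = $1,347.65
Local income tax: $1,347.65 × 0.0337 = $45.42
State withholding: $1,347.65 × 0.05 = $67.38
Federal withholding: $1,347.65 × 0.1361 = $183.42
Medicare: $1,468.16 × 0.016 = $23.49
OASDI: $1,468.16 × 0.05 = $73.41
Paid family leave insurance: $1,468.16 × 0.003 = $4.40
Total deductions = $70.11 + $50.40 + $45.42 + $67.38 + $183.42 + $23.49 + $73.41 + $4.40 = $518.03
Net pay = $1,468.16 − $518.03 = $950.13

$950.13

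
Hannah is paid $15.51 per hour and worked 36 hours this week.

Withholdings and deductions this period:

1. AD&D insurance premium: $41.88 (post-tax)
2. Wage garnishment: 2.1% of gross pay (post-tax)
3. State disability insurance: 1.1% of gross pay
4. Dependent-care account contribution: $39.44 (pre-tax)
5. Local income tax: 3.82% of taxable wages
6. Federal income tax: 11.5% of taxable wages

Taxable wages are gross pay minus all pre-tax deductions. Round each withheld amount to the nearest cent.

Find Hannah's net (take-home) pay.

Gross pay: 36 × $15.51 = $558.36
Dependent-care account contribution: $39.44
Taxable wages = $558.36 − $39.44 = $518.92
Local income tax: $518.92 × 0.0382 = $19.82
Federal income tax: $518.92 × 0.115 = $59.68
State disability insurance: $558.36 × 0.011 = $6.14
AD&D insurance premium: $41.88
Wage garnishment: $558.36 × 0.021 = $11.73
Total deductions = $39.44 + $19.82 + $59.68 + $6.14 + $41.88 + $11.73 = $178.69
Net pay = $558.36 − $178.69 = $379.67

$379.67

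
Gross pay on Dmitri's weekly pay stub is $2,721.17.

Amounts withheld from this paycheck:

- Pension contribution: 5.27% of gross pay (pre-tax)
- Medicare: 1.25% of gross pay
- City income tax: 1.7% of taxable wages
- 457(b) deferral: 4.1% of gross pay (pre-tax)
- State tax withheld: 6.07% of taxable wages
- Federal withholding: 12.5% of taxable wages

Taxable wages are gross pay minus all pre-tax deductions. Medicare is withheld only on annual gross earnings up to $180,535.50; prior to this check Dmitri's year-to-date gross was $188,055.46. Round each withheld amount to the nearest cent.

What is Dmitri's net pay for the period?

$1,966.29

Pension contribution: $2,721.17 × 0.0527 = $143.41
457(b) deferral: $2,721.17 × 0.041 = $111.57
Pre-tax total = $143.41 + $111.57 = $254.98
Taxable wages = $2,721.17 − $254.98 = $2,466.19
City income tax: $2,466.19 × 0.017 = $41.93
Federal withholding: $2,466.19 × 0.125 = $308.27
State tax withheld: $2,466.19 × 0.0607 = $149.70
Medicare: annual cap $180,535.50 already reached (YTD $188,055.46), so $0.00
Total deductions = $143.41 + $111.57 + $41.93 + $308.27 + $149.70 + $0.00 = $754.88
Net pay = $2,721.17 − $754.88 = $1,966.29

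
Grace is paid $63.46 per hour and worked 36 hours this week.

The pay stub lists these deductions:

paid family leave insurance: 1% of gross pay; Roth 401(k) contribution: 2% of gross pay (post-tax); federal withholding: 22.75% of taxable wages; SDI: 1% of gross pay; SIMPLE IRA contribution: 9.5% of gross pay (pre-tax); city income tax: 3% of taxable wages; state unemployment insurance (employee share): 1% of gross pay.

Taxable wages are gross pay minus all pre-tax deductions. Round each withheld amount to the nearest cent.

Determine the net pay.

$1420.90

Gross pay: 36 × $63.46 = $2284.56
SIMPLE IRA contribution: $2284.56 × 0.095 = $217.03
Taxable wages = $2284.56 − $217.03 = $2067.53
City income tax: $2067.53 × 0.03 = $62.03
Federal withholding: $2067.53 × 0.2275 = $470.36
State unemployment insurance (employee share): $2284.56 × 0.01 = $22.85
SDI: $2284.56 × 0.01 = $22.85
Paid family leave insurance: $2284.56 × 0.01 = $22.85
Roth 401(k) contribution: $2284.56 × 0.02 = $45.69
Total deductions = $217.03 + $62.03 + $470.36 + $22.85 + $22.85 + $22.85 + $45.69 = $863.66
Net pay = $2284.56 − $863.66 = $1420.90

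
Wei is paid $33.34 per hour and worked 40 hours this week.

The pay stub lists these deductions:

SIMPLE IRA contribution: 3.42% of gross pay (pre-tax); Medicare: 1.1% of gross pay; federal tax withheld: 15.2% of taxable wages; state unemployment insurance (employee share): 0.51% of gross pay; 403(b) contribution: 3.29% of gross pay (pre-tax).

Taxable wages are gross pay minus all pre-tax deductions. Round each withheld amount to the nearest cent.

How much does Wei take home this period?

$1,033.54

Gross pay: 40 × $33.34 = $1,333.60
403(b) contribution: $1,333.60 × 0.0329 = $43.88
SIMPLE IRA contribution: $1,333.60 × 0.0342 = $45.61
Pre-tax total = $43.88 + $45.61 = $89.49
Taxable wages = $1,333.60 − $89.49 = $1,244.11
Federal tax withheld: $1,244.11 × 0.152 = $189.10
State unemployment insurance (employee share): $1,333.60 × 0.0051 = $6.80
Medicare: $1,333.60 × 0.011 = $14.67
Total deductions = $43.88 + $45.61 + $189.10 + $6.80 + $14.67 = $300.06
Net pay = $1,333.60 − $300.06 = $1,033.54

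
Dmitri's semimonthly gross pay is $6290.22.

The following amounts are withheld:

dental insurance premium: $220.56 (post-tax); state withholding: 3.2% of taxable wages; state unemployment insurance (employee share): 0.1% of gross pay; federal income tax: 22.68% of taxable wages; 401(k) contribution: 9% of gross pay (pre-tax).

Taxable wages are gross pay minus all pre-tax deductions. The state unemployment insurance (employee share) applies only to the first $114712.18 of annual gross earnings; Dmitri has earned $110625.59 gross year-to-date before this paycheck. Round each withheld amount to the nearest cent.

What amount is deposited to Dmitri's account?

$4018.05

401(k) contribution: $6290.22 × 0.09 = $566.12
Taxable wages = $6290.22 − $566.12 = $5724.10
Federal income tax: $5724.10 × 0.2268 = $1298.23
State withholding: $5724.10 × 0.032 = $183.17
State unemployment insurance (employee share): only $114712.18 − $110625.59 = $4086.59 of this check is subject → $4086.59 × 0.001 = $4.09
Dental insurance premium: $220.56
Total deductions = $566.12 + $1298.23 + $183.17 + $4.09 + $220.56 = $2272.17
Net pay = $6290.22 − $2272.17 = $4018.05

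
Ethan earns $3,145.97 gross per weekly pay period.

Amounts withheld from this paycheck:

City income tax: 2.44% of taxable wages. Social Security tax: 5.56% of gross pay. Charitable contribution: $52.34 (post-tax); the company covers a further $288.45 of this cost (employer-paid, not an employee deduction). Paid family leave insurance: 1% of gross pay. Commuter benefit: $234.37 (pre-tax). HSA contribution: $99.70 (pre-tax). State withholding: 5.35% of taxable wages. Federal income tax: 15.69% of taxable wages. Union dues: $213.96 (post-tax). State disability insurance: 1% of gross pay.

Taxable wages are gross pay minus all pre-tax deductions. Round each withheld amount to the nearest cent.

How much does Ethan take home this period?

$1,647.52

HSA contribution: $99.70
Commuter benefit: $234.37
Pre-tax total = $99.70 + $234.37 = $334.07
Taxable wages = $3,145.97 − $334.07 = $2,811.90
City income tax: $2,811.90 × 0.0244 = $68.61
Federal income tax: $2,811.90 × 0.1569 = $441.19
State withholding: $2,811.90 × 0.0535 = $150.44
State disability insurance: $3,145.97 × 0.01 = $31.46
Social Security tax: $3,145.97 × 0.0556 = $174.92
Paid family leave insurance: $3,145.97 × 0.01 = $31.46
Charitable contribution: $52.34
Union dues: $213.96
(Employer's $288.45 toward charitable contribution is not withheld from the employee.)
Total deductions = $99.70 + $234.37 + $68.61 + $441.19 + $150.44 + $31.46 + $174.92 + $31.46 + $52.34 + $213.96 = $1,498.45
Net pay = $3,145.97 − $1,498.45 = $1,647.52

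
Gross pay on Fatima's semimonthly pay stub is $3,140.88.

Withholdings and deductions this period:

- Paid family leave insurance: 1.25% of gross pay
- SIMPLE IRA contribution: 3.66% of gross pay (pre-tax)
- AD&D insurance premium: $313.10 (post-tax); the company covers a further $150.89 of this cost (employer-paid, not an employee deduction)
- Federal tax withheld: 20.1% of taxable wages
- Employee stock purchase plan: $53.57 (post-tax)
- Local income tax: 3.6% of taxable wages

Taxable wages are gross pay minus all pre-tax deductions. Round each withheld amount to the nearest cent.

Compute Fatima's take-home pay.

$1,902.85

SIMPLE IRA contribution: $3,140.88 × 0.0366 = $114.96
Taxable wages = $3,140.88 − $114.96 = $3,025.92
Local income tax: $3,025.92 × 0.036 = $108.93
Federal tax withheld: $3,025.92 × 0.201 = $608.21
Paid family leave insurance: $3,140.88 × 0.0125 = $39.26
AD&D insurance premium: $313.10
Employee stock purchase plan: $53.57
(Employer's $150.89 toward AD&D insurance premium is not withheld from the employee.)
Total deductions = $114.96 + $108.93 + $608.21 + $39.26 + $313.10 + $53.57 = $1,238.03
Net pay = $3,140.88 − $1,238.03 = $1,902.85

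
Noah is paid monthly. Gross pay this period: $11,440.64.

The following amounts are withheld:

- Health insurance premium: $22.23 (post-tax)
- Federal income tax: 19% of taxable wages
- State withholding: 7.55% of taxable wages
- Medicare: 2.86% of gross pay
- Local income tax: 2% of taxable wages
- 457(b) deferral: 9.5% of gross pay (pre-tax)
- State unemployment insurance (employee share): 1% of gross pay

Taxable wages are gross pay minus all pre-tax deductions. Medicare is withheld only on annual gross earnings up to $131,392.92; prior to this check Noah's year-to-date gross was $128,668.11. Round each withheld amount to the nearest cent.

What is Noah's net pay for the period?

457(b) deferral: $11,440.64 × 0.095 = $1,086.86
Taxable wages = $11,440.64 − $1,086.86 = $10,353.78
State withholding: $10,353.78 × 0.0755 = $781.71
Federal income tax: $10,353.78 × 0.19 = $1,967.22
Local income tax: $10,353.78 × 0.02 = $207.08
State unemployment insurance (employee share): $11,440.64 × 0.01 = $114.41
Medicare: only $131,392.92 − $128,668.11 = $2,724.81 of this check is subject → $2,724.81 × 0.0286 = $77.93
Health insurance premium: $22.23
Total deductions = $1,086.86 + $781.71 + $1,967.22 + $207.08 + $114.41 + $77.93 + $22.23 = $4,257.44
Net pay = $11,440.64 − $4,257.44 = $7,183.20

$7,183.20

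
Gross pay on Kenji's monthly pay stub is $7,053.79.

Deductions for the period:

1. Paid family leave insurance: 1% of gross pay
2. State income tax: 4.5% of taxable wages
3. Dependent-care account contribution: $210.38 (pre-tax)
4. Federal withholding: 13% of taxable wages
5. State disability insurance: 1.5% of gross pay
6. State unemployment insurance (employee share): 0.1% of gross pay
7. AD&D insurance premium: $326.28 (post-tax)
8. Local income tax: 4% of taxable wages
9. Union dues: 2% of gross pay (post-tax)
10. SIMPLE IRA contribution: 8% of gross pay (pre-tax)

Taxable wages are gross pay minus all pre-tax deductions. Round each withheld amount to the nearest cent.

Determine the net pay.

$4,278.35

SIMPLE IRA contribution: $7,053.79 × 0.08 = $564.30
Dependent-care account contribution: $210.38
Pre-tax total = $564.30 + $210.38 = $774.68
Taxable wages = $7,053.79 − $774.68 = $6,279.11
Federal withholding: $6,279.11 × 0.13 = $816.28
Local income tax: $6,279.11 × 0.04 = $251.16
State income tax: $6,279.11 × 0.045 = $282.56
Paid family leave insurance: $7,053.79 × 0.01 = $70.54
State unemployment insurance (employee share): $7,053.79 × 0.001 = $7.05
State disability insurance: $7,053.79 × 0.015 = $105.81
AD&D insurance premium: $326.28
Union dues: $7,053.79 × 0.02 = $141.08
Total deductions = $564.30 + $210.38 + $816.28 + $251.16 + $282.56 + $70.54 + $7.05 + $105.81 + $326.28 + $141.08 = $2,775.44
Net pay = $7,053.79 − $2,775.44 = $4,278.35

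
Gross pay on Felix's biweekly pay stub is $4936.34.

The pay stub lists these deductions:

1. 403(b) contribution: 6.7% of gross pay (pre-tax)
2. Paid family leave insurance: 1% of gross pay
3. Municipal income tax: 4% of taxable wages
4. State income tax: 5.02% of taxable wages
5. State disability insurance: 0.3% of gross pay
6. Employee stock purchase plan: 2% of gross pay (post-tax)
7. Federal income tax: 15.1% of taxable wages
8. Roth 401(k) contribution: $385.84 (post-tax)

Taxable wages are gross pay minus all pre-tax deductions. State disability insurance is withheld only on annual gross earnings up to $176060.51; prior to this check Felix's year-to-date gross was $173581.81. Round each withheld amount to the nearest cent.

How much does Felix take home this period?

$2953.37

403(b) contribution: $4936.34 × 0.067 = $330.73
Taxable wages = $4936.34 − $330.73 = $4605.61
Federal income tax: $4605.61 × 0.151 = $695.45
State income tax: $4605.61 × 0.0502 = $231.20
Municipal income tax: $4605.61 × 0.04 = $184.22
State disability insurance: only $176060.51 − $173581.81 = $2478.70 of this check is subject → $2478.70 × 0.003 = $7.44
Paid family leave insurance: $4936.34 × 0.01 = $49.36
Employee stock purchase plan: $4936.34 × 0.02 = $98.73
Roth 401(k) contribution: $385.84
Total deductions = $330.73 + $695.45 + $231.20 + $184.22 + $7.44 + $49.36 + $98.73 + $385.84 = $1982.97
Net pay = $4936.34 − $1982.97 = $2953.37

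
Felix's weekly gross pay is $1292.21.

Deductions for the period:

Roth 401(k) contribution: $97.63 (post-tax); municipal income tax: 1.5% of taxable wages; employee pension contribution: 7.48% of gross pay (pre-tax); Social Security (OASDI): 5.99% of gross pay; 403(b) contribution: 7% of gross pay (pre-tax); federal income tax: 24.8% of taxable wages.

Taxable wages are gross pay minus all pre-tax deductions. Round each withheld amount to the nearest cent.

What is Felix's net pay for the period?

$639.43

Employee pension contribution: $1292.21 × 0.0748 = $96.66
403(b) contribution: $1292.21 × 0.07 = $90.45
Pre-tax total = $96.66 + $90.45 = $187.11
Taxable wages = $1292.21 − $187.11 = $1105.10
Federal income tax: $1105.10 × 0.248 = $274.06
Municipal income tax: $1105.10 × 0.015 = $16.58
Social Security (OASDI): $1292.21 × 0.0599 = $77.40
Roth 401(k) contribution: $97.63
Total deductions = $96.66 + $90.45 + $274.06 + $16.58 + $77.40 + $97.63 = $652.78
Net pay = $1292.21 − $652.78 = $639.43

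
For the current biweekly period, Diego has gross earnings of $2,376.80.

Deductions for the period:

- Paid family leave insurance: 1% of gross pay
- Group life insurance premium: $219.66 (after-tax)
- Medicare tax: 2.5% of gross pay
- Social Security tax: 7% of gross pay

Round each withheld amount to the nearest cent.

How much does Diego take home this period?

$1,907.57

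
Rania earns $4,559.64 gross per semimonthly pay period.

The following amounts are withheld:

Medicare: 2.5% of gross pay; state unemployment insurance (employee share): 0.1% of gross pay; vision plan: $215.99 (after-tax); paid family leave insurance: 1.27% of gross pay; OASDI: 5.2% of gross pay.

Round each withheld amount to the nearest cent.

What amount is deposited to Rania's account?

OASDI: $4,559.64 × 0.052 = $237.10
Paid family leave insurance: $4,559.64 × 0.0127 = $57.91
State unemployment insurance (employee share): $4,559.64 × 0.001 = $4.56
Medicare: $4,559.64 × 0.025 = $113.99
Vision plan: $215.99
Total deductions = $237.10 + $57.91 + $4.56 + $113.99 + $215.99 = $629.55
Net pay = $4,559.64 − $629.55 = $3,930.09

$3,930.09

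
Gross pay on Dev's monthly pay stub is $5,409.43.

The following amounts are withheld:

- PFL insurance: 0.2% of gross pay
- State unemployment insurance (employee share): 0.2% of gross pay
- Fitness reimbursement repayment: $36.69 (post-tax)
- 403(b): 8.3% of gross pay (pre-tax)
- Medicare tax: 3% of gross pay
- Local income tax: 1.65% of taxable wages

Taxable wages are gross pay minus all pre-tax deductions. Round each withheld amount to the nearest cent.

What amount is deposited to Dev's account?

$4,657.99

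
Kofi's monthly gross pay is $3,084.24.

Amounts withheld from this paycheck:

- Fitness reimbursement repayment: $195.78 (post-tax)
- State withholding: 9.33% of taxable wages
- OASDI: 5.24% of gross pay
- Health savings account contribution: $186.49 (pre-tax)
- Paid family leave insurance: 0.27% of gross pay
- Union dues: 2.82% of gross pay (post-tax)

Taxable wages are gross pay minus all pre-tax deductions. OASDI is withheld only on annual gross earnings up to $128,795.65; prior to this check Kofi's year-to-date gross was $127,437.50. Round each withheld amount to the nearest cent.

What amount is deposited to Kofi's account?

$2,265.13

Health savings account contribution: $186.49
Taxable wages = $3,084.24 − $186.49 = $2,897.75
State withholding: $2,897.75 × 0.0933 = $270.36
OASDI: only $128,795.65 − $127,437.50 = $1,358.15 of this check is subject → $1,358.15 × 0.0524 = $71.17
Paid family leave insurance: $3,084.24 × 0.0027 = $8.33
Union dues: $3,084.24 × 0.0282 = $86.98
Fitness reimbursement repayment: $195.78
Total deductions = $186.49 + $270.36 + $71.17 + $8.33 + $86.98 + $195.78 = $819.11
Net pay = $3,084.24 − $819.11 = $2,265.13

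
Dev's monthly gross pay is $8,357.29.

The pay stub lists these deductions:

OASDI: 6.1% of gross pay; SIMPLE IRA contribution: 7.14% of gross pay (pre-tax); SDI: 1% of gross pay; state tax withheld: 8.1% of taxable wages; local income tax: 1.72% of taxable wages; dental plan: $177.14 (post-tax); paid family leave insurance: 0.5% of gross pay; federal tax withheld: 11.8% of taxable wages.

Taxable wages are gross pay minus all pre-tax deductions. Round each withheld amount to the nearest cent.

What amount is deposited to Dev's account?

$5,270.45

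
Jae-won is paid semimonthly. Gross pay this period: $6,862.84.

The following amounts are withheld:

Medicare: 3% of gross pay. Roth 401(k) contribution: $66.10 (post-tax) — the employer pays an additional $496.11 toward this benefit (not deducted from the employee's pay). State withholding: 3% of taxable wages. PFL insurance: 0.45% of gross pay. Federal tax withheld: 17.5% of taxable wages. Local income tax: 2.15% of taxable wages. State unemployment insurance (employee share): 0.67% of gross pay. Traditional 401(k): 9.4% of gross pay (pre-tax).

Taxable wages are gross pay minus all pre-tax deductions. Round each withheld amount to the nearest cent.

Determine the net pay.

$4,460.57

Traditional 401(k): $6,862.84 × 0.094 = $645.11
Taxable wages = $6,862.84 − $645.11 = $6,217.73
Local income tax: $6,217.73 × 0.0215 = $133.68
Federal tax withheld: $6,217.73 × 0.175 = $1,088.10
State withholding: $6,217.73 × 0.03 = $186.53
Medicare: $6,862.84 × 0.03 = $205.89
PFL insurance: $6,862.84 × 0.0045 = $30.88
State unemployment insurance (employee share): $6,862.84 × 0.0067 = $45.98
Roth 401(k) contribution: $66.10
(Employer's $496.11 toward Roth 401(k) contribution is not withheld from the employee.)
Total deductions = $645.11 + $133.68 + $1,088.10 + $186.53 + $205.89 + $30.88 + $45.98 + $66.10 = $2,402.27
Net pay = $6,862.84 − $2,402.27 = $4,460.57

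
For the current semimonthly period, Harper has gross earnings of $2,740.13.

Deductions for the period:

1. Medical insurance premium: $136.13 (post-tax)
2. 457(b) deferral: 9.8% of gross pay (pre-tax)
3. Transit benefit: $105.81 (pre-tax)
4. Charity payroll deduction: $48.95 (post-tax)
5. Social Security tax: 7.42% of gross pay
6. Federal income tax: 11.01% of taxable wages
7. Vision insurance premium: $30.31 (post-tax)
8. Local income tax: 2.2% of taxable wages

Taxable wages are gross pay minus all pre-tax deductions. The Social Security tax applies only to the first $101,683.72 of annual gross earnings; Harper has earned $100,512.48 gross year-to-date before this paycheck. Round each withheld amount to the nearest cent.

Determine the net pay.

Transit benefit: $105.81
457(b) deferral: $2,740.13 × 0.098 = $268.53
Pre-tax total = $105.81 + $268.53 = $374.34
Taxable wages = $2,740.13 − $374.34 = $2,365.79
Local income tax: $2,365.79 × 0.022 = $52.05
Federal income tax: $2,365.79 × 0.1101 = $260.47
Social Security tax: only $101,683.72 − $100,512.48 = $1,171.24 of this check is subject → $1,171.24 × 0.0742 = $86.91
Medical insurance premium: $136.13
Vision insurance premium: $30.31
Charity payroll deduction: $48.95
Total deductions = $105.81 + $268.53 + $52.05 + $260.47 + $86.91 + $136.13 + $30.31 + $48.95 = $989.16
Net pay = $2,740.13 − $989.16 = $1,750.97

$1,750.97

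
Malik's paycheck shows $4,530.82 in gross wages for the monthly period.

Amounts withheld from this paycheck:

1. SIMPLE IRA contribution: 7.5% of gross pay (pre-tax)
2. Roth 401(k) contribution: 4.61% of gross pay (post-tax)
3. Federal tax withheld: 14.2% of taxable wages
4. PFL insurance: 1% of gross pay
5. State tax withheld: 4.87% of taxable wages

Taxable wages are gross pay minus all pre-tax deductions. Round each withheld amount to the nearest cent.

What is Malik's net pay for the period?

SIMPLE IRA contribution: $4,530.82 × 0.075 = $339.81
Taxable wages = $4,530.82 − $339.81 = $4,191.01
Federal tax withheld: $4,191.01 × 0.142 = $595.12
State tax withheld: $4,191.01 × 0.0487 = $204.10
PFL insurance: $4,530.82 × 0.01 = $45.31
Roth 401(k) contribution: $4,530.82 × 0.0461 = $208.87
Total deductions = $339.81 + $595.12 + $204.10 + $45.31 + $208.87 = $1,393.21
Net pay = $4,530.82 − $1,393.21 = $3,137.61

$3,137.61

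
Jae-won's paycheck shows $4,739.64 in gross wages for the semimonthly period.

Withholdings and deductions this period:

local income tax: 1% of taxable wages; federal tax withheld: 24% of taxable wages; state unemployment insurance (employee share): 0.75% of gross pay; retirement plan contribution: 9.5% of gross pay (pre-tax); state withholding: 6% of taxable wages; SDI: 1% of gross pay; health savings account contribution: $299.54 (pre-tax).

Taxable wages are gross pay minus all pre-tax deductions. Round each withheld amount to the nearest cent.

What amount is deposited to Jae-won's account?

Health savings account contribution: $299.54
Retirement plan contribution: $4,739.64 × 0.095 = $450.27
Pre-tax total = $299.54 + $450.27 = $749.81
Taxable wages = $4,739.64 − $749.81 = $3,989.83
Federal tax withheld: $3,989.83 × 0.24 = $957.56
State withholding: $3,989.83 × 0.06 = $239.39
Local income tax: $3,989.83 × 0.01 = $39.90
SDI: $4,739.64 × 0.01 = $47.40
State unemployment insurance (employee share): $4,739.64 × 0.0075 = $35.55
Total deductions = $299.54 + $450.27 + $957.56 + $239.39 + $39.90 + $47.40 + $35.55 = $2,069.61
Net pay = $4,739.64 − $2,069.61 = $2,670.03

$2,670.03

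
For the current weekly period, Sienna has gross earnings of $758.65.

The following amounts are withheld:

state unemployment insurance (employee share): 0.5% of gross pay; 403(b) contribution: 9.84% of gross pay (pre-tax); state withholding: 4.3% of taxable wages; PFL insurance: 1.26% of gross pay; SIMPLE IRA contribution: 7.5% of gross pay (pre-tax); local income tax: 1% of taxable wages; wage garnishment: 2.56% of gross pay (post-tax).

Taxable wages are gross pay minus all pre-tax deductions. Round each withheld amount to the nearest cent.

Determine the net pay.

$561.09

SIMPLE IRA contribution: $758.65 × 0.075 = $56.90
403(b) contribution: $758.65 × 0.0984 = $74.65
Pre-tax total = $56.90 + $74.65 = $131.55
Taxable wages = $758.65 − $131.55 = $627.10
Local income tax: $627.10 × 0.01 = $6.27
State withholding: $627.10 × 0.043 = $26.97
State unemployment insurance (employee share): $758.65 × 0.005 = $3.79
PFL insurance: $758.65 × 0.0126 = $9.56
Wage garnishment: $758.65 × 0.0256 = $19.42
Total deductions = $56.90 + $74.65 + $6.27 + $26.97 + $3.79 + $9.56 + $19.42 = $197.56
Net pay = $758.65 − $197.56 = $561.09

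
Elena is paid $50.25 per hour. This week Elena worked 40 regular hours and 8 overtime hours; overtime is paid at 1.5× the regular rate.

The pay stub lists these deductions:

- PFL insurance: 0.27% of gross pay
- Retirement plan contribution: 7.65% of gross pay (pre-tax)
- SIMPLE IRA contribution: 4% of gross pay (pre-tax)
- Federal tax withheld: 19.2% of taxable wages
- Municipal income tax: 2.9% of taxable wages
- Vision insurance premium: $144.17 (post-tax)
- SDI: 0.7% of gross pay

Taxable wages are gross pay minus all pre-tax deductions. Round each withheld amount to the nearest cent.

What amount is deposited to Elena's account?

Regular pay: 40 × $50.25 = $2010.00
Overtime pay: 8 × $50.25 × 1.5 = $603.00
Gross pay = $2010.00 + $603.00 = $2613.00
Retirement plan contribution: $2613.00 × 0.0765 = $199.89
SIMPLE IRA contribution: $2613.00 × 0.04 = $104.52
Pre-tax total = $199.89 + $104.52 = $304.41
Taxable wages = $2613.00 − $304.41 = $2308.59
Federal tax withheld: $2308.59 × 0.192 = $443.25
Municipal income tax: $2308.59 × 0.029 = $66.95
PFL insurance: $2613.00 × 0.0027 = $7.06
SDI: $2613.00 × 0.007 = $18.29
Vision insurance premium: $144.17
Total deductions = $199.89 + $104.52 + $443.25 + $66.95 + $7.06 + $18.29 + $144.17 = $984.13
Net pay = $2613.00 − $984.13 = $1628.87

$1628.87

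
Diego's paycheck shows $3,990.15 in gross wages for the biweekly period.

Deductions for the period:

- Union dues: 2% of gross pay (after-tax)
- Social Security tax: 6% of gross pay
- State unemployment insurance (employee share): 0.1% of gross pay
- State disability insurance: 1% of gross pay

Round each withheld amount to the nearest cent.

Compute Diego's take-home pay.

$3,627.05

State disability insurance: $3,990.15 × 0.01 = $39.90
Social Security tax: $3,990.15 × 0.06 = $239.41
State unemployment insurance (employee share): $3,990.15 × 0.001 = $3.99
Union dues: $3,990.15 × 0.02 = $79.80
Total deductions = $39.90 + $239.41 + $3.99 + $79.80 = $363.10
Net pay = $3,990.15 − $363.10 = $3,627.05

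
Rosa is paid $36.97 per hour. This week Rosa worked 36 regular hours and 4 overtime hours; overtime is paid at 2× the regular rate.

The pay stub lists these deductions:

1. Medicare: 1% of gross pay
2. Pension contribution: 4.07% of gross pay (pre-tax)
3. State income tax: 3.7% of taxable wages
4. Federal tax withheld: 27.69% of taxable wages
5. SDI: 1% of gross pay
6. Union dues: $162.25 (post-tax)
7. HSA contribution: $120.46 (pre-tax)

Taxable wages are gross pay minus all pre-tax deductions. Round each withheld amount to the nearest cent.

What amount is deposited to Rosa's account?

Regular pay: 36 × $36.97 = $1,330.92
Overtime pay: 4 × $36.97 × 2 = $295.76
Gross pay = $1,330.92 + $295.76 = $1,626.68
HSA contribution: $120.46
Pension contribution: $1,626.68 × 0.0407 = $66.21
Pre-tax total = $120.46 + $66.21 = $186.67
Taxable wages = $1,626.68 − $186.67 = $1,440.01
State income tax: $1,440.01 × 0.037 = $53.28
Federal tax withheld: $1,440.01 × 0.2769 = $398.74
Medicare: $1,626.68 × 0.01 = $16.27
SDI: $1,626.68 × 0.01 = $16.27
Union dues: $162.25
Total deductions = $120.46 + $66.21 + $53.28 + $398.74 + $16.27 + $16.27 + $162.25 = $833.48
Net pay = $1,626.68 − $833.48 = $793.20

$793.20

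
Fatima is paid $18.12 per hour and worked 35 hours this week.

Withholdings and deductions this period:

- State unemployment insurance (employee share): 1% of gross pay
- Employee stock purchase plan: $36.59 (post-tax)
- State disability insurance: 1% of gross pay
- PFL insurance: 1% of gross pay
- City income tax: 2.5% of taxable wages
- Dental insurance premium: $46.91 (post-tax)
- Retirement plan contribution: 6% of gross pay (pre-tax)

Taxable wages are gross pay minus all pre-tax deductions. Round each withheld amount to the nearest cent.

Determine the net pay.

$478.73

Gross pay: 35 × $18.12 = $634.20
Retirement plan contribution: $634.20 × 0.06 = $38.05
Taxable wages = $634.20 − $38.05 = $596.15
City income tax: $596.15 × 0.025 = $14.90
State unemployment insurance (employee share): $634.20 × 0.01 = $6.34
PFL insurance: $634.20 × 0.01 = $6.34
State disability insurance: $634.20 × 0.01 = $6.34
Employee stock purchase plan: $36.59
Dental insurance premium: $46.91
Total deductions = $38.05 + $14.90 + $6.34 + $6.34 + $6.34 + $36.59 + $46.91 = $155.47
Net pay = $634.20 − $155.47 = $478.73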